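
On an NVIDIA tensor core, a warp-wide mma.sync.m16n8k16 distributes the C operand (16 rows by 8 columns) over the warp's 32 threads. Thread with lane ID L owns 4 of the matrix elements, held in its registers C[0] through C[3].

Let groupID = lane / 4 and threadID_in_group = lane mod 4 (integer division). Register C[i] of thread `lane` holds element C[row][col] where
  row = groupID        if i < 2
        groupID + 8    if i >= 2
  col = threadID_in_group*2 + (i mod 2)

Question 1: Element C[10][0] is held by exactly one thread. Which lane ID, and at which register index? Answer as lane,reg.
r:10=>grp=2,rB=1  c:0=>tig=0,lo=0
L=2*4+0=8  i=1*2+0=2

8,2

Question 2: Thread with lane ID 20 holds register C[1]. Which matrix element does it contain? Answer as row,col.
20: gr=5,th=0
[1] (5+0,0*2+1) = (5,1)

5,1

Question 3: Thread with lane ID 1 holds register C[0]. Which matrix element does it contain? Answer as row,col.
0,2

lane 1⇒1/4=0, 1 mod 4=1
i=0  r:0+0⇒0  c:2·1+0⇒2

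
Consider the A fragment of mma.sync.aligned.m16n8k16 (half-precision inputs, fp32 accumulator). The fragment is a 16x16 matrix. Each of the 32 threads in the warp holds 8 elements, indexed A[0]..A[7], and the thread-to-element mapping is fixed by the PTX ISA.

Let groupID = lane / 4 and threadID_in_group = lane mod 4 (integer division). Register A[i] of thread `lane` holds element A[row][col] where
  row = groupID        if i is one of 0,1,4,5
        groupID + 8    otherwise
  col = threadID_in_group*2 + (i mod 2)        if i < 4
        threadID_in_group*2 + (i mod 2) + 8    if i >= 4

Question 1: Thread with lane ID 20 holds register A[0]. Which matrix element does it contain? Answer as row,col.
5,0

20: gid=5,tid=0
[0] (5+0,0*2+0+0) = (5,0)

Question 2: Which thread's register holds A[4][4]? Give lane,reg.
r=4->g=4,rb=0  c=4->cb=0,t=2,b0=0
L=4*4+2=18  i=0*4+0*2+0=0

18,0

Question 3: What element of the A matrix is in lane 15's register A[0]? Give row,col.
lane 15->15/4=3, 15 mod 4=3
i=0  r:3+0->3  c:2·3+0+0->6

3,6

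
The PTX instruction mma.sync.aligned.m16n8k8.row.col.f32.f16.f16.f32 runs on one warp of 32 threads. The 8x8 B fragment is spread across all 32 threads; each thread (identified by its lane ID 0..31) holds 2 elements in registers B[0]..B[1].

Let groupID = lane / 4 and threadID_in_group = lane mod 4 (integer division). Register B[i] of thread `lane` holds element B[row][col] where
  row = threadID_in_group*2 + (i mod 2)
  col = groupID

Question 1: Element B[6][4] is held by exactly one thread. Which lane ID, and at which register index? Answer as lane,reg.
19,0

c: 4->gid=4  r: 6->tid=3,i&1=0
L=4*4+3=19  i=0=0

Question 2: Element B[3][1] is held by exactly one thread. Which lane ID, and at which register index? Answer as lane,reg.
c=1→G=1  r=3→T=1,p=1
L=1*4+1=5  i=1=1

5,1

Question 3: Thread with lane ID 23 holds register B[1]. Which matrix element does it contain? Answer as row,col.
7,5

23: g=5,t=3
[1] (3*2+1,5) = (7,5)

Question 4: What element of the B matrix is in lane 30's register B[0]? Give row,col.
lane 30->30/4=7, 30 mod 4=2
i=0  r:2·2+0->4  c:7

4,7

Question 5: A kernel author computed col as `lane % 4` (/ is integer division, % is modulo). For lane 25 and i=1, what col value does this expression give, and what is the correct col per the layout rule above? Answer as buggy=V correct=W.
`lane % 4`[25,1]→1
lane 25: G=6 (25/4), T=1 (25%4)
i=1: r=1*2+1=3, c=G=6
col: 1 vs 6

buggy=1 correct=6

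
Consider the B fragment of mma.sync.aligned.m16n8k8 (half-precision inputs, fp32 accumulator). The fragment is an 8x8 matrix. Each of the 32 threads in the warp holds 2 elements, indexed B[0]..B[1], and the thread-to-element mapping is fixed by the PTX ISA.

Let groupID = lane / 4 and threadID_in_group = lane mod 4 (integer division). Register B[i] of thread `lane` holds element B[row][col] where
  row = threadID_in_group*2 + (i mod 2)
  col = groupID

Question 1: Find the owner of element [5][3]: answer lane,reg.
14,1

c: 3->gid=3  r: 5->tid=2,i&1=1
L=3*4+2=14  i=1=1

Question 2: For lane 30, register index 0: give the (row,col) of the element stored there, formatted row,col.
L=30=>grp=30>>2=7, tig=30&3=2
[0]=>row 2·2+0=4  col grp=7

4,7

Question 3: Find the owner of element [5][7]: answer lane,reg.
30,1

c=7⇒gr=7  r=5⇒th=2,odd=1
L=7*4+2=30  i=1=1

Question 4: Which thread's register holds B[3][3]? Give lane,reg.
c:3=>grp=3  r:3=>tig=1,lo=1
L=3*4+1=13  i=1=1

13,1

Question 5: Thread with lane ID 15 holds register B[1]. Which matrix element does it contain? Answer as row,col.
lane 15: gid=3 (15/4), tid=3 (15%4)
i=1: r=3*2+1=7, c=gid=3

7,3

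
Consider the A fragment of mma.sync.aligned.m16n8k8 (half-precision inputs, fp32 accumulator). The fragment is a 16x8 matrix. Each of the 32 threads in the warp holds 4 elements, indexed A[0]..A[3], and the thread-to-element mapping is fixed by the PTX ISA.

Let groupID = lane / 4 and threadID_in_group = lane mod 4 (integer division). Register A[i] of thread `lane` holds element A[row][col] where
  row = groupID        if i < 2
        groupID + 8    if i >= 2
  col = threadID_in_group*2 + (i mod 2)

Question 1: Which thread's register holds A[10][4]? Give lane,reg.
r=10⇒gr=2,Rb=1  c=4⇒th=2,odd=0
L=2*4+2=10  i=1*2+0=2

10,2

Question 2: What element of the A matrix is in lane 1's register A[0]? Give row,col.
1: grp=0,tig=1
[0] (0+0,1*2+0) = (0,2)

0,2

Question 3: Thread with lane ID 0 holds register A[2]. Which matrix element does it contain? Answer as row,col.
8,0

lane 0->0/4=0, 0 mod 4=0
i=2  r:0+8->8  c:2·0+0->0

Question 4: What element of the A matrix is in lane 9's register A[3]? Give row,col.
10,3

L=9→G=9>>2=2, T=9&3=1
[3]→row 2+8=10  col 1·2+1=3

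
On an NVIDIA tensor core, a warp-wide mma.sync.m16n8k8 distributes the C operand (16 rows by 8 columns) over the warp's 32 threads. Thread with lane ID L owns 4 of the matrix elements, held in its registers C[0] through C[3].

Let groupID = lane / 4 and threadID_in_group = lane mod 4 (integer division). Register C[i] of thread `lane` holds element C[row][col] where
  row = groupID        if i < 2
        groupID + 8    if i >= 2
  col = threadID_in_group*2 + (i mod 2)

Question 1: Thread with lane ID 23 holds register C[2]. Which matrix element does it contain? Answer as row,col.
lane 23: gid=5 (23/4), tid=3 (23%4)
i=2: r=5+8=13, c=3*2+0=6

13,6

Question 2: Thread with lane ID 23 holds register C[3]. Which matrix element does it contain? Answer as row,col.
13,7

23: g=5,t=3
[3] (5+8,3*2+1) = (13,7)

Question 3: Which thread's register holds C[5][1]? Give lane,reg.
20,1

r=5⇒gr=5,Rb=0  c=1⇒th=0,odd=1
L=5*4+0=20  i=0*2+1=1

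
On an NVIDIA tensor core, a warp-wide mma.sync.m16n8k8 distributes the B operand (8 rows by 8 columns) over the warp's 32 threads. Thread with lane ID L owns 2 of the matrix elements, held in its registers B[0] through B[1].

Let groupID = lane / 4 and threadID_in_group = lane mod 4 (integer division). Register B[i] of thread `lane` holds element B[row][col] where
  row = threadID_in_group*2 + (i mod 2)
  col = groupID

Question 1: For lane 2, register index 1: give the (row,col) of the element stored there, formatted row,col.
5,0

L=2→G=2>>2=0, T=2&3=2
[1]→row 2·2+1=5  col G=0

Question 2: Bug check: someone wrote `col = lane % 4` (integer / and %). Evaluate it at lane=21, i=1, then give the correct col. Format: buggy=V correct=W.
`lane % 4`[21,1]->1
L=21->gid=21>>2=5, tid=21&3=1
[1]->row 1·2+1=3  col gid=5
col: 1 vs 5

buggy=1 correct=5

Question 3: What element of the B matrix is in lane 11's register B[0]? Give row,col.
11: g=2,t=3
[0] (3*2+0,2) = (6,2)

6,2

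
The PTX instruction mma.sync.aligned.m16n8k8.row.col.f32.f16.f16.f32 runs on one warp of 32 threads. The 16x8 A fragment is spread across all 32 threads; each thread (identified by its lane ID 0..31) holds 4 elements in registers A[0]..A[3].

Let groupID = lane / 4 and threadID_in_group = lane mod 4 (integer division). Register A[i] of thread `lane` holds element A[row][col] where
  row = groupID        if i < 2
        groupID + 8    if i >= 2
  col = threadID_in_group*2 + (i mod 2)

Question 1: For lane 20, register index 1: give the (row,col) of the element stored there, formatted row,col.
5,1

lane 20: G=5 (20/4), T=0 (20%4)
i=1: r=5+0=5, c=0*2+1=1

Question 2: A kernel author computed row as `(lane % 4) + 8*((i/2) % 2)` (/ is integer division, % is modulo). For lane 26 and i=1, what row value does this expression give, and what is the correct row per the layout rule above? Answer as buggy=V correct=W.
`(lane % 4) + 8*((i/2) % 2)`[26,1]->2
L=26->g=26>>2=6, t=26&3=2
[1]->row 6+0=6  col 2·2+1=5
row: 2 vs 6

buggy=2 correct=6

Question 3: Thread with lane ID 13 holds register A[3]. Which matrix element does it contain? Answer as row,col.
L=13=>grp=13>>2=3, tig=13&3=1
[3]=>row 3+8=11  col 1·2+1=3

11,3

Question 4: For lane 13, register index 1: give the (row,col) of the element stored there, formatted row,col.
3,3

L=13→G=13>>2=3, T=13&3=1
[1]→row 3+0=3  col 1·2+1=3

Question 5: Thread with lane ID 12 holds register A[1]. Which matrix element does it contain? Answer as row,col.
lane 12⇒12/4=3, 12 mod 4=0
i=1  r:3+0⇒3  c:2·0+1⇒1

3,1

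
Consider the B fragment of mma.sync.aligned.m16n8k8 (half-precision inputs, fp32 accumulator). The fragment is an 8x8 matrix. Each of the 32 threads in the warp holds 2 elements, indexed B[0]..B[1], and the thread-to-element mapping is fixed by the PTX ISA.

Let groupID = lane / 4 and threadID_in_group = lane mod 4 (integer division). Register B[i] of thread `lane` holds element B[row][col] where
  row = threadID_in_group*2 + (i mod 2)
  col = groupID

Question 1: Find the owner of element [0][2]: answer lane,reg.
c=2⇒gr=2  r=0⇒th=0,odd=0
L=2*4+0=8  i=0=0

8,0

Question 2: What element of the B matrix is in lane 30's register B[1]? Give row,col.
lane 30: g=7 (30/4), t=2 (30%4)
i=1: r=2*2+1=5, c=g=7

5,7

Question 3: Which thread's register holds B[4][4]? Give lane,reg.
18,0

c=4→G=4  r=4→T=2,p=0
L=4*4+2=18  i=0=0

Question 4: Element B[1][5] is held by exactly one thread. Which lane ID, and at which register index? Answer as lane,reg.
20,1

c: 5->gid=5  r: 1->tid=0,i&1=1
L=5*4+0=20  i=1=1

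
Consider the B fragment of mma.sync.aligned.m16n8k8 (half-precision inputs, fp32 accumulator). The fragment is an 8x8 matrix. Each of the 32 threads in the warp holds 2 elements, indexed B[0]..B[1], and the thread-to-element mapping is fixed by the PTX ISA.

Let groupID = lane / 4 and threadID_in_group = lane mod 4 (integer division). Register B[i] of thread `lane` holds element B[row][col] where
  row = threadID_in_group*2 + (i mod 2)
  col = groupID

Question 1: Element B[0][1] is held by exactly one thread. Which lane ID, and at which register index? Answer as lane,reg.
4,0

c=1⇒gr=1  r=0⇒th=0,odd=0
L=1*4+0=4  i=0=0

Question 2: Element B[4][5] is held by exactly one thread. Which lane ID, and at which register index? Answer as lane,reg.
c=5⇒gr=5  r=4⇒th=2,odd=0
L=5*4+2=22  i=0=0

22,0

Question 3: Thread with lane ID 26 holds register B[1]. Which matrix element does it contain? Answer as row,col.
L=26⇒gr=26>>2=6, th=26&3=2
[1]⇒row 2·2+1=5  col gr=6

5,6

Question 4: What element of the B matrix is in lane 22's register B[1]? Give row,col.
lane 22: gid=5 (22/4), tid=2 (22%4)
i=1: r=2*2+1=5, c=gid=5

5,5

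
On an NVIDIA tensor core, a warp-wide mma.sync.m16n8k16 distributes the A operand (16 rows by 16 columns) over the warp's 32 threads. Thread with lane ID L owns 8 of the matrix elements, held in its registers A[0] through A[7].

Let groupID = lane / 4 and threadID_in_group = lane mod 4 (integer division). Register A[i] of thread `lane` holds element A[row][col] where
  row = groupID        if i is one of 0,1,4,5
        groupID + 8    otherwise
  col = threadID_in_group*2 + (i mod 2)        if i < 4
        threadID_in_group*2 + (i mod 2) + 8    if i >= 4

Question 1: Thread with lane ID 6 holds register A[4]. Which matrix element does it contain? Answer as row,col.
lane 6: gr=1 (6/4), th=2 (6%4)
i=4: r=1+0=1, c=2*2+0+8=12

1,12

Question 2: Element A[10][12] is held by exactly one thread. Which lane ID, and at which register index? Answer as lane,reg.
r=10->g=2,rb=1  c=12->cb=1,t=2,b0=0
L=2*4+2=10  i=1*4+1*2+0=6

10,6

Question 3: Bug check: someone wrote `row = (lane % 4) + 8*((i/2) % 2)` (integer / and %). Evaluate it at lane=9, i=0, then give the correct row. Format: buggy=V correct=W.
`(lane % 4) + 8*((i/2) % 2)`[9,0]->1
9: g=2,t=1
[0] (2+0,1*2+0+0) = (2,2)
row: 1 vs 2

buggy=1 correct=2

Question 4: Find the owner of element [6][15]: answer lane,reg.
27,5

r=6->g=6,rb=0  c=15->cb=1,t=3,b0=1
L=6*4+3=27  i=1*4+0*2+1=5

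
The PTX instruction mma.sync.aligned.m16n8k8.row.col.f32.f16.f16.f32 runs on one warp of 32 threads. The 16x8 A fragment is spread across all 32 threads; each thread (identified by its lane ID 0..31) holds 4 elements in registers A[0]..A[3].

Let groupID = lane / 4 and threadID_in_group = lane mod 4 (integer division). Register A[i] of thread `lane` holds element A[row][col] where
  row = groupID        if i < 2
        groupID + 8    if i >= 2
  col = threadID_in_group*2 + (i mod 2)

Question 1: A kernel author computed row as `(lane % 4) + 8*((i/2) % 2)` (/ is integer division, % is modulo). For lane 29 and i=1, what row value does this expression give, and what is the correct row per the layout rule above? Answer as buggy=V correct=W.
buggy=1 correct=7

`(lane % 4) + 8*((i/2) % 2)`[29,1]->1
L=29->gid=29>>2=7, tid=29&3=1
[1]->row 7+0=7  col 1·2+1=3
row: 1 vs 7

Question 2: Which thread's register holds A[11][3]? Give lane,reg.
r=11->g=3,rb=1  c=3->t=1,b0=1
L=3*4+1=13  i=1*2+1=3

13,3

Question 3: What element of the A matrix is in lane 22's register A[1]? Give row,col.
5,5

22: grp=5,tig=2
[1] (5+0,2*2+1) = (5,5)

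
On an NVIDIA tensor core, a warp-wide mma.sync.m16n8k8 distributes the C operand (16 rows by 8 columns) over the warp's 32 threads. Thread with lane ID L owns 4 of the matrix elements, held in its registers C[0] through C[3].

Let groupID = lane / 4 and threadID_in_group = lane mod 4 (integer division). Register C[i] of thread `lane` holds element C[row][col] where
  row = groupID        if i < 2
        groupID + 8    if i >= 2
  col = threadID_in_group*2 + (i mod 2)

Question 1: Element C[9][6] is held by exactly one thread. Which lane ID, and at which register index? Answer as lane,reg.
r: 9->gid=1,r8=1  c: 6->tid=3,i&1=0
L=1*4+3=7  i=1*2+0=2

7,2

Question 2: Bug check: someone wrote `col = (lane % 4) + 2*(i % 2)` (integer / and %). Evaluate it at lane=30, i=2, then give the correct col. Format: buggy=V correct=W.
`(lane % 4) + 2*(i % 2)`[30,2]->2
L=30->gid=30>>2=7, tid=30&3=2
[2]->row 7+8=15  col 2·2+0=4
col: 2 vs 4

buggy=2 correct=4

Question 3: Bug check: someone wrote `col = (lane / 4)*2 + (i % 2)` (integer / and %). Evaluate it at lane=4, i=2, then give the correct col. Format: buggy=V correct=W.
`(lane / 4)*2 + (i % 2)`[4,2]->2
lane 4: gid=1 (4/4), tid=0 (4%4)
i=2: r=1+8=9, c=0*2+0=0
col: 2 vs 0

buggy=2 correct=0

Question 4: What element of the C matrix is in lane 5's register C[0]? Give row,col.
1,2

L=5->g=5>>2=1, t=5&3=1
[0]->row 1+0=1  col 1·2+0=2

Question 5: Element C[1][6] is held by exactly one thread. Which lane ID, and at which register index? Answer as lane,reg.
7,0

r:1=>grp=1,rB=0  c:6=>tig=3,lo=0
L=1*4+3=7  i=0*2+0=0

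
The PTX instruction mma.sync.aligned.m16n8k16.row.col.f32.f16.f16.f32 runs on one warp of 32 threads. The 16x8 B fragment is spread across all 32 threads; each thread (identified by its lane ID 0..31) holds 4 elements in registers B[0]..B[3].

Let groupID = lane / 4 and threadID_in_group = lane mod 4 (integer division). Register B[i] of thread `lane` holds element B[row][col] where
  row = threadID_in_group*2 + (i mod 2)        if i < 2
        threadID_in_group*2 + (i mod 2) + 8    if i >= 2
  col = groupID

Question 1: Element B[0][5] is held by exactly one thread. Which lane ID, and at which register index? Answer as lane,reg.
c: 5->gid=5  r: 0->r8=0,tid=0,i&1=0
L=5*4+0=20  i=0*2+0=0

20,0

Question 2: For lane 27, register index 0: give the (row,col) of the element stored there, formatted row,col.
27: g=6,t=3
[0] (3*2+0+0,6) = (6,6)

6,6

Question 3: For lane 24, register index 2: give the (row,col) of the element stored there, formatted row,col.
24: grp=6,tig=0
[2] (0*2+0+8,6) = (8,6)

8,6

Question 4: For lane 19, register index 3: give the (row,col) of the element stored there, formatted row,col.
lane 19->19/4=4, 19 mod 4=3
i=3  r:2·3+1+8->15  c:4

15,4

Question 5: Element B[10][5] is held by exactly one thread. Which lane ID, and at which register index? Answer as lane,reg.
21,2

c=5⇒gr=5  r=10⇒Rb=1,th=1,odd=0
L=5*4+1=21  i=1*2+0=2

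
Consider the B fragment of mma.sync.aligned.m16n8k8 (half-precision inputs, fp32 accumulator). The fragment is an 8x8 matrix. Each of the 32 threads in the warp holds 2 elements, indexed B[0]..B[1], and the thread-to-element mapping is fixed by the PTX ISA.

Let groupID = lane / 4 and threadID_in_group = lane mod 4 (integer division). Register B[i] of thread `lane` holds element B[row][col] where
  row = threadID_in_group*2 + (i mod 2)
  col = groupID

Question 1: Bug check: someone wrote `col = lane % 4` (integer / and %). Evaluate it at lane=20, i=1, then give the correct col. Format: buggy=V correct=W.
`lane % 4`[20,1]->0
lane 20->20/4=5, 20 mod 4=0
i=1  r:2·0+1->1  c:5
col: 0 vs 5

buggy=0 correct=5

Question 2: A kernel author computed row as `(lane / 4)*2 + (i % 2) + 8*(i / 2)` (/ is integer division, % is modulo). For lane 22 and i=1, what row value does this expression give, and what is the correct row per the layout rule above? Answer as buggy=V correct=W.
`(lane / 4)*2 + (i % 2) + 8*(i / 2)`[22,1]→11
lane 22: G=5 (22/4), T=2 (22%4)
i=1: r=2*2+1=5, c=G=5
row: 11 vs 5

buggy=11 correct=5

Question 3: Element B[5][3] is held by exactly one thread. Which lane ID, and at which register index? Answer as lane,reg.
c=3⇒gr=3  r=5⇒th=2,odd=1
L=3*4+2=14  i=1=1

14,1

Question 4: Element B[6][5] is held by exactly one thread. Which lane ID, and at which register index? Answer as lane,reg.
23,0

c:5=>grp=5  r:6=>tig=3,lo=0
L=5*4+3=23  i=0=0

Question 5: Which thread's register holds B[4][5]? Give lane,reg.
c:5=>grp=5  r:4=>tig=2,lo=0
L=5*4+2=22  i=0=0

22,0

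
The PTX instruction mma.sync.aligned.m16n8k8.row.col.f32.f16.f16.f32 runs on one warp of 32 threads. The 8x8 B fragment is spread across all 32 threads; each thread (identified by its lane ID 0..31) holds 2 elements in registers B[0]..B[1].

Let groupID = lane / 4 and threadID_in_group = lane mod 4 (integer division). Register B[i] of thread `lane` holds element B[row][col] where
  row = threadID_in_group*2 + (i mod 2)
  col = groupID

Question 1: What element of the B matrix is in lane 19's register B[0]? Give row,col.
19: G=4,T=3
[0] (3*2+0,4) = (6,4)

6,4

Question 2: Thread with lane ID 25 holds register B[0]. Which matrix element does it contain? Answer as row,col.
2,6

lane 25->25/4=6, 25 mod 4=1
i=0  r:2·1+0->2  c:6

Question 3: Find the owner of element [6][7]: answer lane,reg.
31,0

c: 7->gid=7  r: 6->tid=3,i&1=0
L=7*4+3=31  i=0=0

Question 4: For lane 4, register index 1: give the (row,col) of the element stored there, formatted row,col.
1,1

lane 4: g=1 (4/4), t=0 (4%4)
i=1: r=0*2+1=1, c=g=1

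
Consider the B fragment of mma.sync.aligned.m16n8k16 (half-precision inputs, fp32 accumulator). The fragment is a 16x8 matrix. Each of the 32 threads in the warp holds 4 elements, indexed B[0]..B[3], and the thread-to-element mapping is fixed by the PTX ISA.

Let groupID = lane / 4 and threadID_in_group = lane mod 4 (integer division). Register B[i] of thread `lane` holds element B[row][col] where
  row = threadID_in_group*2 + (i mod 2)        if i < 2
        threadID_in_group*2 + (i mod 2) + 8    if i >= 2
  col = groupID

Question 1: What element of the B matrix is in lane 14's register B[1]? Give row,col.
5,3

lane 14: G=3 (14/4), T=2 (14%4)
i=1: r=2*2+1+0=5, c=G=3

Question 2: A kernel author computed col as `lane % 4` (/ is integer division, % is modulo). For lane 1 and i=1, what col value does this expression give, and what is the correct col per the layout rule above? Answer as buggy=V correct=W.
buggy=1 correct=0

`lane % 4`[1,1]->1
lane 1->1/4=0, 1 mod 4=1
i=1  r:2·1+1+0->3  c:0
col: 1 vs 0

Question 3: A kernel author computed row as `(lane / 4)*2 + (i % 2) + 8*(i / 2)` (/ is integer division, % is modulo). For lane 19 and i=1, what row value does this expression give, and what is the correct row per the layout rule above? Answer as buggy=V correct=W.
buggy=9 correct=7

`(lane / 4)*2 + (i % 2) + 8*(i / 2)`[19,1]→9
L=19→G=19>>2=4, T=19&3=3
[1]→row 3·2+1+0=7  col G=4
row: 9 vs 7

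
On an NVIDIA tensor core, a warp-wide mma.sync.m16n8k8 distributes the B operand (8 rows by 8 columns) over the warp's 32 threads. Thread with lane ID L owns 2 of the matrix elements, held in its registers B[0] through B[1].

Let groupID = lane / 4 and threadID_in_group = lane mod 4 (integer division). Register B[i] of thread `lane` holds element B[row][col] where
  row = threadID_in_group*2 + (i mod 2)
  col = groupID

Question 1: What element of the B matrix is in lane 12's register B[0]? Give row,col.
L=12→G=12>>2=3, T=12&3=0
[0]→row 0·2+0=0  col G=3

0,3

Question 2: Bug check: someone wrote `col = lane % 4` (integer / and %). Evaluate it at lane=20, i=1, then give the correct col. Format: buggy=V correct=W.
buggy=0 correct=5

`lane % 4`[20,1]→0
lane 20→20/4=5, 20 mod 4=0
i=1  r:2·0+1→1  c:5
col: 0 vs 5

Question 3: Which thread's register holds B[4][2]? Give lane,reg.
c=2→G=2  r=4→T=2,p=0
L=2*4+2=10  i=0=0

10,0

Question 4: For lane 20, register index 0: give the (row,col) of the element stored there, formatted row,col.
20: G=5,T=0
[0] (0*2+0,5) = (0,5)

0,5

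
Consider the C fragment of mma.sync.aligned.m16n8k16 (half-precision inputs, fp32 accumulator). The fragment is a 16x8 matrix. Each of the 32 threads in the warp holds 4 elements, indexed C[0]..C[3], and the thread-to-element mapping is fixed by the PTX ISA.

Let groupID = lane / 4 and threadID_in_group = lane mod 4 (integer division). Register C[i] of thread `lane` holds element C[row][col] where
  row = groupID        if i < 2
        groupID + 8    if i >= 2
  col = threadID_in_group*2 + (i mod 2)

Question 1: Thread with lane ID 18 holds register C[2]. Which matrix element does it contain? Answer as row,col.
12,4

L=18=>grp=18>>2=4, tig=18&3=2
[2]=>row 4+8=12  col 2·2+0=4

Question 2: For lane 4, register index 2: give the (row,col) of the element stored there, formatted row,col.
lane 4=>4/4=1, 4 mod 4=0
i=2  r:1+8=>9  c:2·0+0=>0

9,0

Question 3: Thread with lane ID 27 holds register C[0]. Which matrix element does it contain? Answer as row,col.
lane 27->27/4=6, 27 mod 4=3
i=0  r:6+0->6  c:2·3+0->6

6,6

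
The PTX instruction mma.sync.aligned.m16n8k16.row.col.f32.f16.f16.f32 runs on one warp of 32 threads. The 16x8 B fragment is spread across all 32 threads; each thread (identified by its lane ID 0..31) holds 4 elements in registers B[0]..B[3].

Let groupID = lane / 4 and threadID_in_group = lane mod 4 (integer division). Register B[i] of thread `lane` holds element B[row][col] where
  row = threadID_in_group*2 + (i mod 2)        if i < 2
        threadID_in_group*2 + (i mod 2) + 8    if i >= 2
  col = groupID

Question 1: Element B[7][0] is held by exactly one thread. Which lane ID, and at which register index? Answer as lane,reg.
c=0→G=0  r=7→rhi=0,T=3,p=1
L=0*4+3=3  i=0*2+1=1

3,1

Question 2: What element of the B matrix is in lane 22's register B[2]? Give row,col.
12,5

lane 22: gr=5 (22/4), th=2 (22%4)
i=2: r=2*2+0+8=12, c=gr=5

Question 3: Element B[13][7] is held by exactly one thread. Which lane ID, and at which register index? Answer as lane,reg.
c=7->g=7  r=13->rb=1,t=2,b0=1
L=7*4+2=30  i=1*2+1=3

30,3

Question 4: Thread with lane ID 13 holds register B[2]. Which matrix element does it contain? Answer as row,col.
10,3

lane 13→13/4=3, 13 mod 4=1
i=2  r:2·1+0+8→10  c:3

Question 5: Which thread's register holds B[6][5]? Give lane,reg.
23,0

c:5=>grp=5  r:6=>rB=0,tig=3,lo=0
L=5*4+3=23  i=0*2+0=0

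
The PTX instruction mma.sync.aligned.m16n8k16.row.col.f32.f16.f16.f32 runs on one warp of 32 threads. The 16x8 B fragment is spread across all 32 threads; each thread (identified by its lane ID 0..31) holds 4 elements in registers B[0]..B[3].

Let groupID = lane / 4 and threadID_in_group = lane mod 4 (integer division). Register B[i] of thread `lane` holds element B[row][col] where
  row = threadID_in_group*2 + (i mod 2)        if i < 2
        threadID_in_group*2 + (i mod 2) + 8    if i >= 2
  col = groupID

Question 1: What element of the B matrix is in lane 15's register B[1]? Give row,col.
7,3

L=15=>grp=15>>2=3, tig=15&3=3
[1]=>row 3·2+1+0=7  col grp=3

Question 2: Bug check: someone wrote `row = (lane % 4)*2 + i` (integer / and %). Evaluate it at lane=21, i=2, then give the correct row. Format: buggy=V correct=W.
buggy=4 correct=10

`(lane % 4)*2 + i`[21,2]⇒4
L=21⇒gr=21>>2=5, th=21&3=1
[2]⇒row 1·2+0+8=10  col gr=5
row: 4 vs 10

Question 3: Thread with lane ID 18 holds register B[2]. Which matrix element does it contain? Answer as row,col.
lane 18: gid=4 (18/4), tid=2 (18%4)
i=2: r=2*2+0+8=12, c=gid=4

12,4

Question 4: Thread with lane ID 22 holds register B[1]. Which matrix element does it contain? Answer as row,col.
22: g=5,t=2
[1] (2*2+1+0,5) = (5,5)

5,5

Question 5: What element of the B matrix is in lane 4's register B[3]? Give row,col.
9,1

lane 4: gid=1 (4/4), tid=0 (4%4)
i=3: r=0*2+1+8=9, c=gid=1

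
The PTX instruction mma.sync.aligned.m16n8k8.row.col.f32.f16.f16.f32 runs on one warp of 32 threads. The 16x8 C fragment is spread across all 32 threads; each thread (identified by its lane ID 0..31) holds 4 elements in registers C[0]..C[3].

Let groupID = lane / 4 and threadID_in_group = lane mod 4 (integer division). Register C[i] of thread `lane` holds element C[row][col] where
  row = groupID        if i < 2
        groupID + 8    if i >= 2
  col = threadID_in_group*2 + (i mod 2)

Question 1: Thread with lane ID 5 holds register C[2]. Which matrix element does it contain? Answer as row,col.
lane 5⇒5/4=1, 5 mod 4=1
i=2  r:1+8⇒9  c:2·1+0⇒2

9,2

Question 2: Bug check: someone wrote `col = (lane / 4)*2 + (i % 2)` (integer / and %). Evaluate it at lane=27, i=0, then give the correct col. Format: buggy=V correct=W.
buggy=12 correct=6

`(lane / 4)*2 + (i % 2)`[27,0]⇒12
lane 27: gr=6 (27/4), th=3 (27%4)
i=0: r=6+0=6, c=3*2+0=6
col: 12 vs 6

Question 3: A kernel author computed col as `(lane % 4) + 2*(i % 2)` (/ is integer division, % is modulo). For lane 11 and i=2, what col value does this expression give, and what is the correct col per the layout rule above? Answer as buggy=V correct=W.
buggy=3 correct=6

`(lane % 4) + 2*(i % 2)`[11,2]->3
lane 11->11/4=2, 11 mod 4=3
i=2  r:2+8->10  c:2·3+0->6
col: 3 vs 6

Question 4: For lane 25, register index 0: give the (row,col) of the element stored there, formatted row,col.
lane 25: gid=6 (25/4), tid=1 (25%4)
i=0: r=6+0=6, c=1*2+0=2

6,2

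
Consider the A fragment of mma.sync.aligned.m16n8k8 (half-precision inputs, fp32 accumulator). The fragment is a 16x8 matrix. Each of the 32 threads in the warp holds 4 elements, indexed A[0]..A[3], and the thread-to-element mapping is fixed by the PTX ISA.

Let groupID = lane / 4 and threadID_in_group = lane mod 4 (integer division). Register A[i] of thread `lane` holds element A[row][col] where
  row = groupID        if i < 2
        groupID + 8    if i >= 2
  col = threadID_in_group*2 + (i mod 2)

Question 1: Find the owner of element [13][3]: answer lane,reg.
r=13⇒gr=5,Rb=1  c=3⇒th=1,odd=1
L=5*4+1=21  i=1*2+1=3

21,3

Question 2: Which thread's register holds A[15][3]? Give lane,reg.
29,3

r=15→G=7,rhi=1  c=3→T=1,p=1
L=7*4+1=29  i=1*2+1=3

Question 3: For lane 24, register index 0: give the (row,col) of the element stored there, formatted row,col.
24: gr=6,th=0
[0] (6+0,0*2+0) = (6,0)

6,0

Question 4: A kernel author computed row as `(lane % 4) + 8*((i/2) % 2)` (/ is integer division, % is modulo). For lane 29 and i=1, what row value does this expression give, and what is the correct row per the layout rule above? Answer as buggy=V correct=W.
`(lane % 4) + 8*((i/2) % 2)`[29,1]->1
29: gid=7,tid=1
[1] (7+0,1*2+1) = (7,3)
row: 1 vs 7

buggy=1 correct=7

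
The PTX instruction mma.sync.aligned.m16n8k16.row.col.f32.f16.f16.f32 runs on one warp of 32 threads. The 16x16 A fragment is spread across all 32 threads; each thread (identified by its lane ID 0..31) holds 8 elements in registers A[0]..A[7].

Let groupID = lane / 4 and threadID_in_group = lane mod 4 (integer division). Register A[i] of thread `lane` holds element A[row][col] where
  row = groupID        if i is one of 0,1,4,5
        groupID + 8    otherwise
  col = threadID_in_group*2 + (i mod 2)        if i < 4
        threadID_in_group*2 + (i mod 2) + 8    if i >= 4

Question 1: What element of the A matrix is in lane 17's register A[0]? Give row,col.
17: grp=4,tig=1
[0] (4+0,1*2+0+0) = (4,2)

4,2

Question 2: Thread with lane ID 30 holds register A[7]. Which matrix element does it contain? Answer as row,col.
15,13

30: grp=7,tig=2
[7] (7+8,2*2+1+8) = (15,13)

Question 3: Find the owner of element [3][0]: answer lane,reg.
r=3→G=3,rhi=0  c=0→chi=0,T=0,p=0
L=3*4+0=12  i=0*4+0*2+0=0

12,0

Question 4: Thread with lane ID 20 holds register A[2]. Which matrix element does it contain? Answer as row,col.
lane 20: gid=5 (20/4), tid=0 (20%4)
i=2: r=5+8=13, c=0*2+0+0=0

13,0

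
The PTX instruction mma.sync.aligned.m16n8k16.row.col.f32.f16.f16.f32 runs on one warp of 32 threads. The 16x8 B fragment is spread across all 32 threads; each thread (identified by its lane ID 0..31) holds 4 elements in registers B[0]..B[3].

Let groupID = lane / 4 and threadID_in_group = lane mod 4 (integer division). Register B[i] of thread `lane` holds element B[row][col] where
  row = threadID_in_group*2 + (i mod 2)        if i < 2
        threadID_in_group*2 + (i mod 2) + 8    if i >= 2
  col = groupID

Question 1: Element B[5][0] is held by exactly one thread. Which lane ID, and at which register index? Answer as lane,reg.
2,1

c:0=>grp=0  r:5=>rB=0,tig=2,lo=1
L=0*4+2=2  i=0*2+1=1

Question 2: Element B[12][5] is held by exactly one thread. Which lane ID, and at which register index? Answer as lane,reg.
22,2

c:5=>grp=5  r:12=>rB=1,tig=2,lo=0
L=5*4+2=22  i=1*2+0=2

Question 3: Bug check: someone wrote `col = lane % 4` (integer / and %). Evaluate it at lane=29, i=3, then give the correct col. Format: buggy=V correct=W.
`lane % 4`[29,3]→1
lane 29→29/4=7, 29 mod 4=1
i=3  r:2·1+1+8→11  c:7
col: 1 vs 7

buggy=1 correct=7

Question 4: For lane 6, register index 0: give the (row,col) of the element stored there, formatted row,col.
4,1

6: G=1,T=2
[0] (2*2+0+0,1) = (4,1)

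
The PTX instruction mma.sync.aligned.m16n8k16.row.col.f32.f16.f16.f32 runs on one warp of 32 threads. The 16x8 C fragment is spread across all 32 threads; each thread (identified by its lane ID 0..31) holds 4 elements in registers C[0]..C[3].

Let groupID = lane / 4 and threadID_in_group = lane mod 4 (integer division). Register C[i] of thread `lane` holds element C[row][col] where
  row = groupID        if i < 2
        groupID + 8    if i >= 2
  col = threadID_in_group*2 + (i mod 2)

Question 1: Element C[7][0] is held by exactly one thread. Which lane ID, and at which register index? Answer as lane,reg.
28,0

r:7=>grp=7,rB=0  c:0=>tig=0,lo=0
L=7*4+0=28  i=0*2+0=0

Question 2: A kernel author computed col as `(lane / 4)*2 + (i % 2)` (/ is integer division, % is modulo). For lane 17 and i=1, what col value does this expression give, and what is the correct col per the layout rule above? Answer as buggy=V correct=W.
buggy=9 correct=3

`(lane / 4)*2 + (i % 2)`[17,1]=>9
lane 17=>17/4=4, 17 mod 4=1
i=1  r:4+0=>4  c:2·1+1=>3
col: 9 vs 3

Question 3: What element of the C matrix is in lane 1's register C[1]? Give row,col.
L=1->gid=1>>2=0, tid=1&3=1
[1]->row 0+0=0  col 1·2+1=3

0,3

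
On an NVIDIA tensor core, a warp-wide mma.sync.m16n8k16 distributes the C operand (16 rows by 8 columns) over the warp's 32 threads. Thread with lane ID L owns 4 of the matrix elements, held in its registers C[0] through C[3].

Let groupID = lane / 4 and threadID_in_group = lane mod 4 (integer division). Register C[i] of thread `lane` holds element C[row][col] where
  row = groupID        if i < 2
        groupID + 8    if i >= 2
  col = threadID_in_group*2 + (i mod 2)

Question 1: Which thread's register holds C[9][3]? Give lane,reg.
r=9->g=1,rb=1  c=3->t=1,b0=1
L=1*4+1=5  i=1*2+1=3

5,3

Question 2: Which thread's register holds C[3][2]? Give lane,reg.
r=3→G=3,rhi=0  c=2→T=1,p=0
L=3*4+1=13  i=0*2+0=0

13,0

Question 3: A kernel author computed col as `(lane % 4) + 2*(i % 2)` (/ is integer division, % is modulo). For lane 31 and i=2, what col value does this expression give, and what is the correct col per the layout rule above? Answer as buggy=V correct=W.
buggy=3 correct=6

`(lane % 4) + 2*(i % 2)`[31,2]⇒3
lane 31: gr=7 (31/4), th=3 (31%4)
i=2: r=7+8=15, c=3*2+0=6
col: 3 vs 6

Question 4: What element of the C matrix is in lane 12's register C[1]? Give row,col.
lane 12: G=3 (12/4), T=0 (12%4)
i=1: r=3+0=3, c=0*2+1=1

3,1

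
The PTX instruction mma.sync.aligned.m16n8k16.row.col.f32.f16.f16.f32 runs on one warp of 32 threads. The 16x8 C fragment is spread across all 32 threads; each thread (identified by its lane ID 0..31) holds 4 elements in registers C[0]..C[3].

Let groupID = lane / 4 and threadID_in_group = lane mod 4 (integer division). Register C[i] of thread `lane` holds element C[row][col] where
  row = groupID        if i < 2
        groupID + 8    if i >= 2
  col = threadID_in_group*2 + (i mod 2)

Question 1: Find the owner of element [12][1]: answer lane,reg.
16,3

r=12⇒gr=4,Rb=1  c=1⇒th=0,odd=1
L=4*4+0=16  i=1*2+1=3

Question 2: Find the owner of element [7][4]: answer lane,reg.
30,0

r:7=>grp=7,rB=0  c:4=>tig=2,lo=0
L=7*4+2=30  i=0*2+0=0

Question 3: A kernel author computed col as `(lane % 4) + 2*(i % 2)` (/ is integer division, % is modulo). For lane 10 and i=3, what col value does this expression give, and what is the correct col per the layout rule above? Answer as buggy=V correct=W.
buggy=4 correct=5

`(lane % 4) + 2*(i % 2)`[10,3]→4
L=10→G=10>>2=2, T=10&3=2
[3]→row 2+8=10  col 2·2+1=5
col: 4 vs 5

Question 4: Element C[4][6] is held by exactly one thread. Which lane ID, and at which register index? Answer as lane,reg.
19,0

r=4->g=4,rb=0  c=6->t=3,b0=0
L=4*4+3=19  i=0*2+0=0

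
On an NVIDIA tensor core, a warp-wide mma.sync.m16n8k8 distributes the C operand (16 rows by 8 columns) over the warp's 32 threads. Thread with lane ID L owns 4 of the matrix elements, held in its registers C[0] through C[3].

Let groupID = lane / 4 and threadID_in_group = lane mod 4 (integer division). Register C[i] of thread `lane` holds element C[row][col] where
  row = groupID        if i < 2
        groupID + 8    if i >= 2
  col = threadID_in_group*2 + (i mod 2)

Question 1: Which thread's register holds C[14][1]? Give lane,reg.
24,3

r: 14->gid=6,r8=1  c: 1->tid=0,i&1=1
L=6*4+0=24  i=1*2+1=3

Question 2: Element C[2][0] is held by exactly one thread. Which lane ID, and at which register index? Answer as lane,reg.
r=2⇒gr=2,Rb=0  c=0⇒th=0,odd=0
L=2*4+0=8  i=0*2+0=0

8,0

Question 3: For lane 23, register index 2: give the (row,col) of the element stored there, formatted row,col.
23: g=5,t=3
[2] (5+8,3*2+0) = (13,6)

13,6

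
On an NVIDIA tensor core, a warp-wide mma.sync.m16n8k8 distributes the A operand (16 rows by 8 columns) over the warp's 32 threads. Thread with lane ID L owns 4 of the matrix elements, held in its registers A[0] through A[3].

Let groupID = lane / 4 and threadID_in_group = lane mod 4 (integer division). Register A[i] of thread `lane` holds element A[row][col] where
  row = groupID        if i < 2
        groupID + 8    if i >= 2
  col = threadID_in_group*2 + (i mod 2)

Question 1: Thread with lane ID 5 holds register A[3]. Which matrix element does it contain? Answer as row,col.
9,3

L=5->g=5>>2=1, t=5&3=1
[3]->row 1+8=9  col 1·2+1=3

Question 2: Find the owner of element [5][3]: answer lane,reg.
r=5⇒gr=5,Rb=0  c=3⇒th=1,odd=1
L=5*4+1=21  i=0*2+1=1

21,1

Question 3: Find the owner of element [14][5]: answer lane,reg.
r=14→G=6,rhi=1  c=5→T=2,p=1
L=6*4+2=26  i=1*2+1=3

26,3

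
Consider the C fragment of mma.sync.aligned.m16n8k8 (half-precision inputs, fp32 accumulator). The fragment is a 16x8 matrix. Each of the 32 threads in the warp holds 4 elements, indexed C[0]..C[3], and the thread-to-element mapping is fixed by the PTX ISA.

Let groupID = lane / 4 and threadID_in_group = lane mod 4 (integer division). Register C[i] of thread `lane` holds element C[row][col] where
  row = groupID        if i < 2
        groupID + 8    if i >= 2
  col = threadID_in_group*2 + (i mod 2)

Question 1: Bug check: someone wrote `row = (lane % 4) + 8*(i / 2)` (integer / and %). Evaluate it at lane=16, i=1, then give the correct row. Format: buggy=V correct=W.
`(lane % 4) + 8*(i / 2)`[16,1]⇒0
L=16⇒gr=16>>2=4, th=16&3=0
[1]⇒row 4+0=4  col 0·2+1=1
row: 0 vs 4

buggy=0 correct=4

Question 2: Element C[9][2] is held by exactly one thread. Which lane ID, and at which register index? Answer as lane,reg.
r=9→G=1,rhi=1  c=2→T=1,p=0
L=1*4+1=5  i=1*2+0=2

5,2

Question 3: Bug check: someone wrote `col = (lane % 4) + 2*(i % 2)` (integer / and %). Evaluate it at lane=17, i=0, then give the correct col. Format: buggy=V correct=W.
`(lane % 4) + 2*(i % 2)`[17,0]->1
lane 17->17/4=4, 17 mod 4=1
i=0  r:4+0->4  c:2·1+0->2
col: 1 vs 2

buggy=1 correct=2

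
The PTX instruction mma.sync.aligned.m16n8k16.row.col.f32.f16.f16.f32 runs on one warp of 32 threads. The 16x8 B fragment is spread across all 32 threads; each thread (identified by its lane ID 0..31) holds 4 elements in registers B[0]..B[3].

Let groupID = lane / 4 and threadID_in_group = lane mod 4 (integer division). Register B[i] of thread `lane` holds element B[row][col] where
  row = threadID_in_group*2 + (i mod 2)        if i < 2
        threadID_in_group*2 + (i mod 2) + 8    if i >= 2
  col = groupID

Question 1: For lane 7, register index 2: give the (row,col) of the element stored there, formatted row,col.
14,1

lane 7: g=1 (7/4), t=3 (7%4)
i=2: r=3*2+0+8=14, c=g=1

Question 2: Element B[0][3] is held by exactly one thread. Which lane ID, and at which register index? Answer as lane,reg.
12,0

c: 3->gid=3  r: 0->r8=0,tid=0,i&1=0
L=3*4+0=12  i=0*2+0=0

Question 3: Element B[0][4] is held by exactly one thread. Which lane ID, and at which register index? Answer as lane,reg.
c=4→G=4  r=0→rhi=0,T=0,p=0
L=4*4+0=16  i=0*2+0=0

16,0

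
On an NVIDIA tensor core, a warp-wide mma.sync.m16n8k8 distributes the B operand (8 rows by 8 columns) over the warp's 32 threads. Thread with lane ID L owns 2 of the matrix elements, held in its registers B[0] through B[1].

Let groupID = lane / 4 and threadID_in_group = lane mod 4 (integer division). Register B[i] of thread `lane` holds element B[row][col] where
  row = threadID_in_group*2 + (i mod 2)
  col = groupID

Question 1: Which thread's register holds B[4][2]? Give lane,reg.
10,0

c=2⇒gr=2  r=4⇒th=2,odd=0
L=2*4+2=10  i=0=0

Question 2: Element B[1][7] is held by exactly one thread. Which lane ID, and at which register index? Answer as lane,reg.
28,1

c=7⇒gr=7  r=1⇒th=0,odd=1
L=7*4+0=28  i=1=1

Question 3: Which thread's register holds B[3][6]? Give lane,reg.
25,1

c=6->g=6  r=3->t=1,b0=1
L=6*4+1=25  i=1=1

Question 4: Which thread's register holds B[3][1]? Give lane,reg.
c=1->g=1  r=3->t=1,b0=1
L=1*4+1=5  i=1=1

5,1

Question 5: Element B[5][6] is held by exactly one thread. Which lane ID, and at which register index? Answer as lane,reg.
26,1

c: 6->gid=6  r: 5->tid=2,i&1=1
L=6*4+2=26  i=1=1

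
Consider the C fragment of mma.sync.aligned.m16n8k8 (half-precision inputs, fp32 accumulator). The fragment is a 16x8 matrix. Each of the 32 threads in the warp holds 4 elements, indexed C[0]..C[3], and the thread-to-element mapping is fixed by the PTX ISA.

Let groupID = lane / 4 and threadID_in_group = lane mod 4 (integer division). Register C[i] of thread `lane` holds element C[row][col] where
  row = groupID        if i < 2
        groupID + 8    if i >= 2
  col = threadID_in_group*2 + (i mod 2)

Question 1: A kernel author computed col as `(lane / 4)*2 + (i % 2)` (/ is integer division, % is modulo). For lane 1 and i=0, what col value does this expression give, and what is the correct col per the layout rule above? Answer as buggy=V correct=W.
buggy=0 correct=2

`(lane / 4)*2 + (i % 2)`[1,0]->0
1: gid=0,tid=1
[0] (0+0,1*2+0) = (0,2)
col: 0 vs 2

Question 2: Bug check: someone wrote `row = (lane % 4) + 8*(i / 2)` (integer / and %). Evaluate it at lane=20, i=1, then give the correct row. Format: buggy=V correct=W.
buggy=0 correct=5

`(lane % 4) + 8*(i / 2)`[20,1]->0
20: gid=5,tid=0
[1] (5+0,0*2+1) = (5,1)
row: 0 vs 5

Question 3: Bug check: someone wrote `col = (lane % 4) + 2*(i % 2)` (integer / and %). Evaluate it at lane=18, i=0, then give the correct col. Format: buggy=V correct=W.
buggy=2 correct=4

`(lane % 4) + 2*(i % 2)`[18,0]->2
lane 18: gid=4 (18/4), tid=2 (18%4)
i=0: r=4+0=4, c=2*2+0=4
col: 2 vs 4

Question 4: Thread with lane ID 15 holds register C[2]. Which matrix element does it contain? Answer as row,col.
L=15=>grp=15>>2=3, tig=15&3=3
[2]=>row 3+8=11  col 3·2+0=6

11,6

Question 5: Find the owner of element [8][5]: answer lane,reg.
2,3

r: 8->gid=0,r8=1  c: 5->tid=2,i&1=1
L=0*4+2=2  i=1*2+1=3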